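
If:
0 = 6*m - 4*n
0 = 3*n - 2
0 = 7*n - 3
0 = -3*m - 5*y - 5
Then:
No Solution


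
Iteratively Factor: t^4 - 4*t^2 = (t - 2)*(t^3 + 2*t^2) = t*(t - 2)*(t^2 + 2*t) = t^2*(t - 2)*(t + 2)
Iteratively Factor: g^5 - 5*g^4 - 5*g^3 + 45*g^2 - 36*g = (g - 1)*(g^4 - 4*g^3 - 9*g^2 + 36*g) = (g - 1)*(g + 3)*(g^3 - 7*g^2 + 12*g) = g*(g - 1)*(g + 3)*(g^2 - 7*g + 12) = g*(g - 4)*(g - 1)*(g + 3)*(g - 3)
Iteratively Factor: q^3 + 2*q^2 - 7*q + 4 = (q + 4)*(q^2 - 2*q + 1) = (q - 1)*(q + 4)*(q - 1)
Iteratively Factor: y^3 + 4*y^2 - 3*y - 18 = (y + 3)*(y^2 + y - 6) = (y + 3)^2*(y - 2)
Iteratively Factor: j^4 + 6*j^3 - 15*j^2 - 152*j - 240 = (j + 4)*(j^3 + 2*j^2 - 23*j - 60) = (j - 5)*(j + 4)*(j^2 + 7*j + 12) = (j - 5)*(j + 4)^2*(j + 3)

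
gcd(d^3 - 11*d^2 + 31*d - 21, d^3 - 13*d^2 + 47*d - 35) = d^2 - 8*d + 7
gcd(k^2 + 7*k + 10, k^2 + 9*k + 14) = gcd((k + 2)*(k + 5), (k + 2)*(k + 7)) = k + 2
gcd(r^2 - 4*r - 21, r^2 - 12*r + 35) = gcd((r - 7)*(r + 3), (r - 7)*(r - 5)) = r - 7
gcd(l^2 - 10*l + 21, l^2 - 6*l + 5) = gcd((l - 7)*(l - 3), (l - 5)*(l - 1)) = 1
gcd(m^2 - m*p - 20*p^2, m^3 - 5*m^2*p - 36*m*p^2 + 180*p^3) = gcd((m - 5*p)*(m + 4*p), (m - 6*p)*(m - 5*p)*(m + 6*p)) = -m + 5*p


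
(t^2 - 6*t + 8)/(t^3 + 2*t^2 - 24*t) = (t - 2)/(t*(t + 6))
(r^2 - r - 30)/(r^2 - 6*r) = (r + 5)/r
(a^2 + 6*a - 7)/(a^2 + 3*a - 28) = (a - 1)/(a - 4)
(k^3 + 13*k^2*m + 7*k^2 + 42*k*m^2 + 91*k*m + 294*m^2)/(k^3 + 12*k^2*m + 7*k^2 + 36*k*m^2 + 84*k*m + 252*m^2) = (k + 7*m)/(k + 6*m)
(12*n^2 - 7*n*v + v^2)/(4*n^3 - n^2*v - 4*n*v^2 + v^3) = (-3*n + v)/(-n^2 + v^2)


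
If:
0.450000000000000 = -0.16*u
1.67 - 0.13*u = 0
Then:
No Solution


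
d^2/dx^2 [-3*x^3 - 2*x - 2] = -18*x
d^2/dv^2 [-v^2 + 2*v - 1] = -2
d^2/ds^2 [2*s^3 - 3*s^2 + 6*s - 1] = 12*s - 6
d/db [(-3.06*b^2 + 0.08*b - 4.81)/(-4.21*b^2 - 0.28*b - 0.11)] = (1.1936*b^2 - 39.827*b - 1.3556)/(17.7241*b^4 + 2.3576*b^3 + 1.0046*b^2 + 0.0616*b + 0.0121)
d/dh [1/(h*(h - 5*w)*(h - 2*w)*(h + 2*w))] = (-4*h^3 + 15*h^2*w + 8*h*w^2 - 20*w^3)/(h^2*(h^6 - 10*h^5*w + 17*h^4*w^2 + 80*h^3*w^3 - 184*h^2*w^4 - 160*h*w^5 + 400*w^6))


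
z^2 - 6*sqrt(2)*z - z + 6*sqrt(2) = (z - 1)*(z - 6*sqrt(2))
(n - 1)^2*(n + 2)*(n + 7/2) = n^4 + 7*n^3/2 - 3*n^2 - 17*n/2 + 7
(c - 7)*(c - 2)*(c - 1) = c^3 - 10*c^2 + 23*c - 14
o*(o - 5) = o^2 - 5*o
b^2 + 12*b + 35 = (b + 5)*(b + 7)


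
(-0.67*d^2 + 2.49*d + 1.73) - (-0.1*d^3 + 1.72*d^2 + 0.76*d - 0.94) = 0.1*d^3 - 2.39*d^2 + 1.73*d + 2.67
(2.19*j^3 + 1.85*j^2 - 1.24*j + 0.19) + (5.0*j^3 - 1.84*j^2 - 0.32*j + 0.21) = 7.19*j^3 + 0.01*j^2 - 1.56*j + 0.4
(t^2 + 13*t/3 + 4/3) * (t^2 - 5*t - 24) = t^4 - 2*t^3/3 - 133*t^2/3 - 332*t/3 - 32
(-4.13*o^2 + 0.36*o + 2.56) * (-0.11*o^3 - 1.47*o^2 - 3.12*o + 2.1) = 0.4543*o^5 + 6.0315*o^4 + 12.0748*o^3 - 13.5594*o^2 - 7.2312*o + 5.376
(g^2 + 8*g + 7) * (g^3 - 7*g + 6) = g^5 + 8*g^4 - 50*g^2 - g + 42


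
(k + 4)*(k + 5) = k^2 + 9*k + 20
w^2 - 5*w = w*(w - 5)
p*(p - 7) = p^2 - 7*p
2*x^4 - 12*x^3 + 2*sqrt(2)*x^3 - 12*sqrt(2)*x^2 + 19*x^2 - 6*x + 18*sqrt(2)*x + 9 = (x - 3)^2*(sqrt(2)*x + 1)^2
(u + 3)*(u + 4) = u^2 + 7*u + 12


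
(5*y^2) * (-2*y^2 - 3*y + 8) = -10*y^4 - 15*y^3 + 40*y^2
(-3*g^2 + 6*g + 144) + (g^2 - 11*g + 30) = -2*g^2 - 5*g + 174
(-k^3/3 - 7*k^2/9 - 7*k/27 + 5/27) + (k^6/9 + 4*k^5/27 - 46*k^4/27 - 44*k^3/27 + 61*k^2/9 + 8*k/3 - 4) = k^6/9 + 4*k^5/27 - 46*k^4/27 - 53*k^3/27 + 6*k^2 + 65*k/27 - 103/27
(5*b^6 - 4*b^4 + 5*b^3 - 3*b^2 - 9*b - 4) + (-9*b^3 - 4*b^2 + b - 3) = 5*b^6 - 4*b^4 - 4*b^3 - 7*b^2 - 8*b - 7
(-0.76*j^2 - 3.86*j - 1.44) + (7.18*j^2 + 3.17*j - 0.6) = 6.42*j^2 - 0.69*j - 2.04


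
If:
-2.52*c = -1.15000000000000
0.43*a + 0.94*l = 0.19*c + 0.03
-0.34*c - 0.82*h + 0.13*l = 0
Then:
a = 0.27141011443337 - 2.18604651162791*l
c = 0.46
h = 0.158536585365854*l - 0.189217963608208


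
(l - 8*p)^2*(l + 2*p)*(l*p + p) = l^4*p - 14*l^3*p^2 + l^3*p + 32*l^2*p^3 - 14*l^2*p^2 + 128*l*p^4 + 32*l*p^3 + 128*p^4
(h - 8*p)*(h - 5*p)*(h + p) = h^3 - 12*h^2*p + 27*h*p^2 + 40*p^3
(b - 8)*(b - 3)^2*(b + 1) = b^4 - 13*b^3 + 43*b^2 - 15*b - 72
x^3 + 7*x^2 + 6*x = x*(x + 1)*(x + 6)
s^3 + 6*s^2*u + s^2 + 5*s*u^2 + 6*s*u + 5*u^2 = (s + 1)*(s + u)*(s + 5*u)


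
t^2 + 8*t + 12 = (t + 2)*(t + 6)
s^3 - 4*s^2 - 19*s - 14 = (s - 7)*(s + 1)*(s + 2)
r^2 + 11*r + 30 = (r + 5)*(r + 6)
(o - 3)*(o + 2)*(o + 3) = o^3 + 2*o^2 - 9*o - 18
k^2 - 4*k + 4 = (k - 2)^2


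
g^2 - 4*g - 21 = (g - 7)*(g + 3)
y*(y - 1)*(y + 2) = y^3 + y^2 - 2*y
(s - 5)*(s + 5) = s^2 - 25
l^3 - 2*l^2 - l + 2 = (l - 2)*(l - 1)*(l + 1)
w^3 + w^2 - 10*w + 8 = (w - 2)*(w - 1)*(w + 4)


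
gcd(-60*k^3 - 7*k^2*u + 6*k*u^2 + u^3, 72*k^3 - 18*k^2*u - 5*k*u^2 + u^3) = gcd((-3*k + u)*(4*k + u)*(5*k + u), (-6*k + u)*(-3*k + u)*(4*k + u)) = -12*k^2 + k*u + u^2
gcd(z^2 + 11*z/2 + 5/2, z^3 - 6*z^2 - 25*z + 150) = z + 5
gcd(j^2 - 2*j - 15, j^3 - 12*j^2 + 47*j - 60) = j - 5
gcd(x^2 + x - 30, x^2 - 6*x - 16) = 1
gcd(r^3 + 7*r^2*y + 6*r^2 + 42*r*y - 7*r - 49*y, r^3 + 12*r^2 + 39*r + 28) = r + 7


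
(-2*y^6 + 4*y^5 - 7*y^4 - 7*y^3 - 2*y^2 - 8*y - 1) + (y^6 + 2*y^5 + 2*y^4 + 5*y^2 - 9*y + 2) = -y^6 + 6*y^5 - 5*y^4 - 7*y^3 + 3*y^2 - 17*y + 1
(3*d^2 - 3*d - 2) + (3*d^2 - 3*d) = 6*d^2 - 6*d - 2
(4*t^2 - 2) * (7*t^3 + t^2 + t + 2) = 28*t^5 + 4*t^4 - 10*t^3 + 6*t^2 - 2*t - 4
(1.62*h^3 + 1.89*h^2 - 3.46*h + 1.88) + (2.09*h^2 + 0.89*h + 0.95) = 1.62*h^3 + 3.98*h^2 - 2.57*h + 2.83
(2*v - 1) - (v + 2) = v - 3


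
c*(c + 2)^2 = c^3 + 4*c^2 + 4*c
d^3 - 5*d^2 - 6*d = d*(d - 6)*(d + 1)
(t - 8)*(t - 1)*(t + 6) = t^3 - 3*t^2 - 46*t + 48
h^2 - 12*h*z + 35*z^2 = (h - 7*z)*(h - 5*z)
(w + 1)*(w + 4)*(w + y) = w^3 + w^2*y + 5*w^2 + 5*w*y + 4*w + 4*y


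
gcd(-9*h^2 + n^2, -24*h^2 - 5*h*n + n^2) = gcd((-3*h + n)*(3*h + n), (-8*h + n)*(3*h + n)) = 3*h + n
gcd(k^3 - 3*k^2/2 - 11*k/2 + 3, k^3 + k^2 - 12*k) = k - 3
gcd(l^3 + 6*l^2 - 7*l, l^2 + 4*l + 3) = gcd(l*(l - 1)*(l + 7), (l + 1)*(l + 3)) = 1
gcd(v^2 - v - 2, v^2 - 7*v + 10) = v - 2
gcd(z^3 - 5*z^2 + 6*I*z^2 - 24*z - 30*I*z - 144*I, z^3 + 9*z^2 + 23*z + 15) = z + 3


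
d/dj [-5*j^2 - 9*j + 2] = -10*j - 9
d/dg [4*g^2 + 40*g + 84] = 8*g + 40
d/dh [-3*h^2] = -6*h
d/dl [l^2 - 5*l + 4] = 2*l - 5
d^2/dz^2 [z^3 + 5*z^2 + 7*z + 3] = 6*z + 10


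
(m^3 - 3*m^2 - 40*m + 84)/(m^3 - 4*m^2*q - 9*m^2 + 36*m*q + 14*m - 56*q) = (-m - 6)/(-m + 4*q)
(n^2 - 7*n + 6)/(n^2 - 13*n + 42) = (n - 1)/(n - 7)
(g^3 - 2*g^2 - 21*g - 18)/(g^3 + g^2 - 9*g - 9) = (g - 6)/(g - 3)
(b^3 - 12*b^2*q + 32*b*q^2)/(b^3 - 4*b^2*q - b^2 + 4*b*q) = (b - 8*q)/(b - 1)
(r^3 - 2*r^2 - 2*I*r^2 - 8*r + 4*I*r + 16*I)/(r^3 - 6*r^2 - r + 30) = (r^2 - 2*r*(2 + I) + 8*I)/(r^2 - 8*r + 15)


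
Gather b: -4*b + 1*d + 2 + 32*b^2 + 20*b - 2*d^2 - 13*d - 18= 32*b^2 + 16*b - 2*d^2 - 12*d - 16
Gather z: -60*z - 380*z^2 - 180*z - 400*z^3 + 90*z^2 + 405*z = -400*z^3 - 290*z^2 + 165*z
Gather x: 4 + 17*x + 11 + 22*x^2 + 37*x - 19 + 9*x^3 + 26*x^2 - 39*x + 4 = 9*x^3 + 48*x^2 + 15*x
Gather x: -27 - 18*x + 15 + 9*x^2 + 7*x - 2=9*x^2 - 11*x - 14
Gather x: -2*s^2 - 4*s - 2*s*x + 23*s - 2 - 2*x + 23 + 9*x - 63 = -2*s^2 + 19*s + x*(7 - 2*s) - 42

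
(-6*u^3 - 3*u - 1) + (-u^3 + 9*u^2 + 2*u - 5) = -7*u^3 + 9*u^2 - u - 6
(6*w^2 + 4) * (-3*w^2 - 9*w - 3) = -18*w^4 - 54*w^3 - 30*w^2 - 36*w - 12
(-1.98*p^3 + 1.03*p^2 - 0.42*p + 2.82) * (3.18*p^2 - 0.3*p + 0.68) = -6.2964*p^5 + 3.8694*p^4 - 2.991*p^3 + 9.794*p^2 - 1.1316*p + 1.9176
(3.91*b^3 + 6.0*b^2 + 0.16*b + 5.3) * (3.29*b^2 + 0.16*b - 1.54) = 12.8639*b^5 + 20.3656*b^4 - 4.535*b^3 + 8.2226*b^2 + 0.6016*b - 8.162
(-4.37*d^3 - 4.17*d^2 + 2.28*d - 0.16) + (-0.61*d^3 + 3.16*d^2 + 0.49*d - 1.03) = -4.98*d^3 - 1.01*d^2 + 2.77*d - 1.19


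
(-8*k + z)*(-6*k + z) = 48*k^2 - 14*k*z + z^2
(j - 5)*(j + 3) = j^2 - 2*j - 15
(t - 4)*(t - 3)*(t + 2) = t^3 - 5*t^2 - 2*t + 24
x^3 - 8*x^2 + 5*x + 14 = (x - 7)*(x - 2)*(x + 1)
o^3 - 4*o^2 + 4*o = o*(o - 2)^2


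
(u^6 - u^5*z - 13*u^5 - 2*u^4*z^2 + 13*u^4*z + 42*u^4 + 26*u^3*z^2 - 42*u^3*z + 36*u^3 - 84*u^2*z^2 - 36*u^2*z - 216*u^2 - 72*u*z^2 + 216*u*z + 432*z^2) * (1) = u^6 - u^5*z - 13*u^5 - 2*u^4*z^2 + 13*u^4*z + 42*u^4 + 26*u^3*z^2 - 42*u^3*z + 36*u^3 - 84*u^2*z^2 - 36*u^2*z - 216*u^2 - 72*u*z^2 + 216*u*z + 432*z^2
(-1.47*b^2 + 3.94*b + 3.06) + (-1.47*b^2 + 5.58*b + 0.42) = -2.94*b^2 + 9.52*b + 3.48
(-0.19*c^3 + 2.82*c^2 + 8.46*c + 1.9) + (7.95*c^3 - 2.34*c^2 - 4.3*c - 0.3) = 7.76*c^3 + 0.48*c^2 + 4.16*c + 1.6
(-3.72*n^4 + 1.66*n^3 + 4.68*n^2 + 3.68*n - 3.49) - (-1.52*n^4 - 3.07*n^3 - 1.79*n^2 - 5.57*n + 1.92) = -2.2*n^4 + 4.73*n^3 + 6.47*n^2 + 9.25*n - 5.41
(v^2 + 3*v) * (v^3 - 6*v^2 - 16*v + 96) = v^5 - 3*v^4 - 34*v^3 + 48*v^2 + 288*v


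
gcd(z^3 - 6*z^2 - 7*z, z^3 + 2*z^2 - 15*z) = z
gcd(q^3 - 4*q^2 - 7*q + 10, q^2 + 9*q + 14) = q + 2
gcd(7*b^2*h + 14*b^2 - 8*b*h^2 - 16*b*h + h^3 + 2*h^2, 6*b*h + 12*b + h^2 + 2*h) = h + 2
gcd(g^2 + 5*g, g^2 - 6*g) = g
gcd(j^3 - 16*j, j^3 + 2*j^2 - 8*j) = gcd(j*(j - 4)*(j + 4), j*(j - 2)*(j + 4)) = j^2 + 4*j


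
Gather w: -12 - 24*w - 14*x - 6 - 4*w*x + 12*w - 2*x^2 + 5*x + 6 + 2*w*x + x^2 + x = w*(-2*x - 12) - x^2 - 8*x - 12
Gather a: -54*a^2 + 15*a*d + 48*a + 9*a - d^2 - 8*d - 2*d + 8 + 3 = -54*a^2 + a*(15*d + 57) - d^2 - 10*d + 11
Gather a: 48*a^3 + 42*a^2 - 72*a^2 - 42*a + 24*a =48*a^3 - 30*a^2 - 18*a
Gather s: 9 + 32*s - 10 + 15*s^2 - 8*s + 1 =15*s^2 + 24*s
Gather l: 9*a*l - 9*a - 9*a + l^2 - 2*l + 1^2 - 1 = -18*a + l^2 + l*(9*a - 2)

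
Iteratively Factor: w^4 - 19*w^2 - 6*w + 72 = (w - 4)*(w^3 + 4*w^2 - 3*w - 18) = (w - 4)*(w + 3)*(w^2 + w - 6) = (w - 4)*(w - 2)*(w + 3)*(w + 3)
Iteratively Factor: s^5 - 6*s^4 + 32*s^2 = (s - 4)*(s^4 - 2*s^3 - 8*s^2) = (s - 4)*(s + 2)*(s^3 - 4*s^2) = s*(s - 4)*(s + 2)*(s^2 - 4*s) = s^2*(s - 4)*(s + 2)*(s - 4)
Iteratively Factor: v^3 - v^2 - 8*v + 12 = (v + 3)*(v^2 - 4*v + 4) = (v - 2)*(v + 3)*(v - 2)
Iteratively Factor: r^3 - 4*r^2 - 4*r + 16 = (r + 2)*(r^2 - 6*r + 8) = (r - 4)*(r + 2)*(r - 2)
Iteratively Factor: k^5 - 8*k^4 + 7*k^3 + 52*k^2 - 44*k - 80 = (k + 2)*(k^4 - 10*k^3 + 27*k^2 - 2*k - 40) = (k - 5)*(k + 2)*(k^3 - 5*k^2 + 2*k + 8) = (k - 5)*(k - 4)*(k + 2)*(k^2 - k - 2) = (k - 5)*(k - 4)*(k + 1)*(k + 2)*(k - 2)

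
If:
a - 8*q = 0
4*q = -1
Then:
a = -2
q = -1/4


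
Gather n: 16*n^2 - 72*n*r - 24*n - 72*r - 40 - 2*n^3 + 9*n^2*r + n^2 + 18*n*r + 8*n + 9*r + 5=-2*n^3 + n^2*(9*r + 17) + n*(-54*r - 16) - 63*r - 35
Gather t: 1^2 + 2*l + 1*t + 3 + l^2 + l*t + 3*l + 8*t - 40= l^2 + 5*l + t*(l + 9) - 36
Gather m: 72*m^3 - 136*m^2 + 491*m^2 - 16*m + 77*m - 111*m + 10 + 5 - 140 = 72*m^3 + 355*m^2 - 50*m - 125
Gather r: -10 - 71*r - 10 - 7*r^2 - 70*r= -7*r^2 - 141*r - 20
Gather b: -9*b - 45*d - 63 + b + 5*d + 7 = -8*b - 40*d - 56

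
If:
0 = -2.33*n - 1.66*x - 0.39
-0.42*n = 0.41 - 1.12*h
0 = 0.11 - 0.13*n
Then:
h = 0.68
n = 0.85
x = -1.42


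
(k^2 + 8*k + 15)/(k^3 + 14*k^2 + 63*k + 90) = 1/(k + 6)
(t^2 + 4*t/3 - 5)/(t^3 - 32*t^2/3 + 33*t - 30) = (t + 3)/(t^2 - 9*t + 18)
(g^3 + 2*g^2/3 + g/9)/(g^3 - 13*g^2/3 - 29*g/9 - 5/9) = g/(g - 5)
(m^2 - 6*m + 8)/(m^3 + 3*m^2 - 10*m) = (m - 4)/(m*(m + 5))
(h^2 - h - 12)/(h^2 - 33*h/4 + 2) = 4*(h^2 - h - 12)/(4*h^2 - 33*h + 8)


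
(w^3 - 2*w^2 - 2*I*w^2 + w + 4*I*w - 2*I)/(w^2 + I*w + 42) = (w^3 - 2*w^2*(1 + I) + w*(1 + 4*I) - 2*I)/(w^2 + I*w + 42)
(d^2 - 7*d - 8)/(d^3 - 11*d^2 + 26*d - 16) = (d + 1)/(d^2 - 3*d + 2)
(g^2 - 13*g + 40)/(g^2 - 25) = (g - 8)/(g + 5)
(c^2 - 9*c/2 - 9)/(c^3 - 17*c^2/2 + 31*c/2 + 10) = (2*c^2 - 9*c - 18)/(2*c^3 - 17*c^2 + 31*c + 20)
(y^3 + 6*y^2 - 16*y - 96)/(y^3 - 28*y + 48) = (y + 4)/(y - 2)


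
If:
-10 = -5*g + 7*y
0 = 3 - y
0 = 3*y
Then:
No Solution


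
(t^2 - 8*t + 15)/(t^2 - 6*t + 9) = (t - 5)/(t - 3)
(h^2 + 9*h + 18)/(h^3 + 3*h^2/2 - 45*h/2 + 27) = 2*(h + 3)/(2*h^2 - 9*h + 9)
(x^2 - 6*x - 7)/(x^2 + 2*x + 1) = (x - 7)/(x + 1)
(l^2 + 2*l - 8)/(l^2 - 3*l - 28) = (l - 2)/(l - 7)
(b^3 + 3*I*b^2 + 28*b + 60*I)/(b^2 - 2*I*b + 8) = (b^2 + I*b + 30)/(b - 4*I)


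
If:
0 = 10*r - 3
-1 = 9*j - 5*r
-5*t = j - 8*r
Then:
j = 1/18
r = 3/10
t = 211/450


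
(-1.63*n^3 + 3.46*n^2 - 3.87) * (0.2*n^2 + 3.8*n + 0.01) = -0.326*n^5 - 5.502*n^4 + 13.1317*n^3 - 0.7394*n^2 - 14.706*n - 0.0387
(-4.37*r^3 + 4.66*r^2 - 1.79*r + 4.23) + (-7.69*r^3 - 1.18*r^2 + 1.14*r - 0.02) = -12.06*r^3 + 3.48*r^2 - 0.65*r + 4.21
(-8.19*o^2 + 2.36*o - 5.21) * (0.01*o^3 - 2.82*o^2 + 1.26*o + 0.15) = -0.0819*o^5 + 23.1194*o^4 - 17.0267*o^3 + 16.4373*o^2 - 6.2106*o - 0.7815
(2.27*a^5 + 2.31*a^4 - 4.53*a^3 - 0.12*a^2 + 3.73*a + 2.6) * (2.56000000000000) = 5.8112*a^5 + 5.9136*a^4 - 11.5968*a^3 - 0.3072*a^2 + 9.5488*a + 6.656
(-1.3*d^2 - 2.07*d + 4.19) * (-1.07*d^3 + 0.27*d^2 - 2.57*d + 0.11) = 1.391*d^5 + 1.8639*d^4 - 1.7012*d^3 + 6.3082*d^2 - 10.996*d + 0.4609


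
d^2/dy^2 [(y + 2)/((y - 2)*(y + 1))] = 2*(y^3 + 6*y^2 + 4)/(y^6 - 3*y^5 - 3*y^4 + 11*y^3 + 6*y^2 - 12*y - 8)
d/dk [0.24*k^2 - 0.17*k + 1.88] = 0.48*k - 0.17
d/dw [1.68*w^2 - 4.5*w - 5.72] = 3.36*w - 4.5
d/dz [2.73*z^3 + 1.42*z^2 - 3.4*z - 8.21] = 8.19*z^2 + 2.84*z - 3.4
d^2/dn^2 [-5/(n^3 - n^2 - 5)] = 10*(n^2*(3*n - 2)^2 + (3*n - 1)*(-n^3 + n^2 + 5))/(-n^3 + n^2 + 5)^3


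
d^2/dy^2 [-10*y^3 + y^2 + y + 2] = 2 - 60*y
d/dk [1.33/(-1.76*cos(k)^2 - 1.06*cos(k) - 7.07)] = -(4.6816*cos(k) + 1.4098)*sin(k)/(1.76*cos(k)^2 + 1.06*cos(k) + 7.07)^2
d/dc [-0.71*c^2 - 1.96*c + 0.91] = -1.42*c - 1.96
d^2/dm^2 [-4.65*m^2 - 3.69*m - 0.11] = -9.30000000000000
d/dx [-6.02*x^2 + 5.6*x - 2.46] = 5.6 - 12.04*x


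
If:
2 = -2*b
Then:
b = -1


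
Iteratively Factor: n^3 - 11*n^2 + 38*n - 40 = (n - 4)*(n^2 - 7*n + 10) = (n - 4)*(n - 2)*(n - 5)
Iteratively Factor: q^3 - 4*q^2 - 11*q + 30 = (q + 3)*(q^2 - 7*q + 10) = (q - 5)*(q + 3)*(q - 2)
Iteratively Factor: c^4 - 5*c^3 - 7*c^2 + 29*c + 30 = (c - 5)*(c^3 - 7*c - 6) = (c - 5)*(c + 1)*(c^2 - c - 6) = (c - 5)*(c - 3)*(c + 1)*(c + 2)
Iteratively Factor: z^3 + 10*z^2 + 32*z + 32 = (z + 4)*(z^2 + 6*z + 8) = (z + 4)^2*(z + 2)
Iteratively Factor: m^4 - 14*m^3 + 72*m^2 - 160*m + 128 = (m - 4)*(m^3 - 10*m^2 + 32*m - 32) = (m - 4)*(m - 2)*(m^2 - 8*m + 16) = (m - 4)^2*(m - 2)*(m - 4)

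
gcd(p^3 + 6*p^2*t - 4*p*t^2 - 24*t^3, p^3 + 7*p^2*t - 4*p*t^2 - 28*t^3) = p^2 - 4*t^2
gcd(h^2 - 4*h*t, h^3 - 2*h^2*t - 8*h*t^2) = -h^2 + 4*h*t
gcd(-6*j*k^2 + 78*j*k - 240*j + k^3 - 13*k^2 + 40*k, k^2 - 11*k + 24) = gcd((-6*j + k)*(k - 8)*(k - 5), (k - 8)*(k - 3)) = k - 8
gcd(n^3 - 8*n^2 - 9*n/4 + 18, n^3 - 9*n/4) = n^2 - 9/4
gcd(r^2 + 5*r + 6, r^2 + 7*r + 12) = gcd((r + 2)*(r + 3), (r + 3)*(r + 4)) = r + 3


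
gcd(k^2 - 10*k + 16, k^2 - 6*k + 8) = k - 2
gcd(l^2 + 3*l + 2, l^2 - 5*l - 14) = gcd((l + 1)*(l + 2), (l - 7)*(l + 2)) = l + 2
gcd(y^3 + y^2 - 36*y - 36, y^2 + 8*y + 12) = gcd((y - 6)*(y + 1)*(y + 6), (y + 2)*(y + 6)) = y + 6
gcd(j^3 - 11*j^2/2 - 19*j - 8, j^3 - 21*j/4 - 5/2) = j^2 + 5*j/2 + 1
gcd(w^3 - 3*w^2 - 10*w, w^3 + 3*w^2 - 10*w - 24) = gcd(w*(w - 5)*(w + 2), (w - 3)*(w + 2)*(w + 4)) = w + 2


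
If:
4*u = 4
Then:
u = 1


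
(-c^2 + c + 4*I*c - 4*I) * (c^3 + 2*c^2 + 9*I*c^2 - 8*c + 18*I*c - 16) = -c^5 - c^4 - 5*I*c^4 - 26*c^3 - 5*I*c^3 - 28*c^2 - 22*I*c^2 + 56*c - 32*I*c + 64*I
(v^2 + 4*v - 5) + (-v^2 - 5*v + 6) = 1 - v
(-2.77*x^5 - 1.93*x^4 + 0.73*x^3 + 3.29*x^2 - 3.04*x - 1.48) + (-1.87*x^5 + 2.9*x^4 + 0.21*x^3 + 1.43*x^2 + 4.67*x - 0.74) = -4.64*x^5 + 0.97*x^4 + 0.94*x^3 + 4.72*x^2 + 1.63*x - 2.22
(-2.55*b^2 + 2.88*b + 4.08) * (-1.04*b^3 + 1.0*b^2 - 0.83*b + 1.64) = 2.652*b^5 - 5.5452*b^4 + 0.7533*b^3 - 2.4924*b^2 + 1.3368*b + 6.6912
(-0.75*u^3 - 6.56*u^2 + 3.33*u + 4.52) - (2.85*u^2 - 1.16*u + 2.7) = -0.75*u^3 - 9.41*u^2 + 4.49*u + 1.82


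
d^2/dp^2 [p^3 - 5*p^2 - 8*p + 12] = 6*p - 10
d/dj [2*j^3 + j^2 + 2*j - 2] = 6*j^2 + 2*j + 2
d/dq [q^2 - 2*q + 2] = 2*q - 2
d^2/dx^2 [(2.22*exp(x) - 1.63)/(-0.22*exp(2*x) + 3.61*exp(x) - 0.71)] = (-0.107448*exp(4*x) - 1.447556*exp(3*x) - 1.803054*exp(2*x) + 14.533817*exp(x) + 3.058751)*exp(x)/(0.010648*exp(6*x) - 0.524172*exp(5*x) + 8.704278*exp(4*x) - 50.429173*exp(3*x) + 28.091079*exp(2*x) - 5.459403*exp(x) + 0.357911)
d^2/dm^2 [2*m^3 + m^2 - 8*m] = 12*m + 2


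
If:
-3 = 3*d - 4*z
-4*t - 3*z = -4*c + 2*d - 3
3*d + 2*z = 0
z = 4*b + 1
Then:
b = -1/8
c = t - 13/24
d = -1/3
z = 1/2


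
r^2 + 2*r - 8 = (r - 2)*(r + 4)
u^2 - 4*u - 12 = (u - 6)*(u + 2)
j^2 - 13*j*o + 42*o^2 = (j - 7*o)*(j - 6*o)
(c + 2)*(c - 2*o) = c^2 - 2*c*o + 2*c - 4*o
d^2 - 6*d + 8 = (d - 4)*(d - 2)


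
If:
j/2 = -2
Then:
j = -4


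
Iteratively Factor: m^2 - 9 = (m + 3)*(m - 3)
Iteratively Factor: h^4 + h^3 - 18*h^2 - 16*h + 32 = (h - 4)*(h^3 + 5*h^2 + 2*h - 8) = (h - 4)*(h - 1)*(h^2 + 6*h + 8) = (h - 4)*(h - 1)*(h + 2)*(h + 4)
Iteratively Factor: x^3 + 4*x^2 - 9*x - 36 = (x - 3)*(x^2 + 7*x + 12) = (x - 3)*(x + 4)*(x + 3)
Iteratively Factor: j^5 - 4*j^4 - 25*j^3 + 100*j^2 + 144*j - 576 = (j + 3)*(j^4 - 7*j^3 - 4*j^2 + 112*j - 192) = (j + 3)*(j + 4)*(j^3 - 11*j^2 + 40*j - 48) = (j - 4)*(j + 3)*(j + 4)*(j^2 - 7*j + 12) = (j - 4)^2*(j + 3)*(j + 4)*(j - 3)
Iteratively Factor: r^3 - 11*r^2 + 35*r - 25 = (r - 5)*(r^2 - 6*r + 5) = (r - 5)^2*(r - 1)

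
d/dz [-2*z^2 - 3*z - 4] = -4*z - 3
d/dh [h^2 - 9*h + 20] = 2*h - 9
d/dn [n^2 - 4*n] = 2*n - 4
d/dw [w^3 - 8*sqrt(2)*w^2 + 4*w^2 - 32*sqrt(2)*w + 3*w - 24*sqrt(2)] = 3*w^2 - 16*sqrt(2)*w + 8*w - 32*sqrt(2) + 3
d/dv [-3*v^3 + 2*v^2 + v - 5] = -9*v^2 + 4*v + 1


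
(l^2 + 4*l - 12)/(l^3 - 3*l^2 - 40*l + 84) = 1/(l - 7)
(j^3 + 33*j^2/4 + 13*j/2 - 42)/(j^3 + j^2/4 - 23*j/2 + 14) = (j + 6)/(j - 2)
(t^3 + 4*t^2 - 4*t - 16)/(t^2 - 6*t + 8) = (t^2 + 6*t + 8)/(t - 4)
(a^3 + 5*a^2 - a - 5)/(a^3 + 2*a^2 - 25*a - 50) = (a^2 - 1)/(a^2 - 3*a - 10)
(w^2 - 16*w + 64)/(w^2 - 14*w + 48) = (w - 8)/(w - 6)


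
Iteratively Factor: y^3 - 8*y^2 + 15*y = (y - 5)*(y^2 - 3*y) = (y - 5)*(y - 3)*(y)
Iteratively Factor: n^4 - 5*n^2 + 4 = (n - 1)*(n^3 + n^2 - 4*n - 4) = (n - 1)*(n + 1)*(n^2 - 4) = (n - 1)*(n + 1)*(n + 2)*(n - 2)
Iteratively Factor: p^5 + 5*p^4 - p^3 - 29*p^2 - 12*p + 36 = (p - 2)*(p^4 + 7*p^3 + 13*p^2 - 3*p - 18) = (p - 2)*(p - 1)*(p^3 + 8*p^2 + 21*p + 18) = (p - 2)*(p - 1)*(p + 3)*(p^2 + 5*p + 6) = (p - 2)*(p - 1)*(p + 2)*(p + 3)*(p + 3)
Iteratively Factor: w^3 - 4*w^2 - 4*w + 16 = (w - 2)*(w^2 - 2*w - 8) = (w - 4)*(w - 2)*(w + 2)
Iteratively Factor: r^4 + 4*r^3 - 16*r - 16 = (r + 2)*(r^3 + 2*r^2 - 4*r - 8) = (r + 2)^2*(r^2 - 4) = (r + 2)^3*(r - 2)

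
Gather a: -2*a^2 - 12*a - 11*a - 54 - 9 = -2*a^2 - 23*a - 63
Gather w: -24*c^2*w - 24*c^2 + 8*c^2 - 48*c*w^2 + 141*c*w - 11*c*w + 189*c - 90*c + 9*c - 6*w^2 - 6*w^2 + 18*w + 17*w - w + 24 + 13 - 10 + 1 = -16*c^2 + 108*c + w^2*(-48*c - 12) + w*(-24*c^2 + 130*c + 34) + 28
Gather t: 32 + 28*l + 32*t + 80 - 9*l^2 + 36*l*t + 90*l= -9*l^2 + 118*l + t*(36*l + 32) + 112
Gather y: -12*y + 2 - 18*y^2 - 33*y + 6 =-18*y^2 - 45*y + 8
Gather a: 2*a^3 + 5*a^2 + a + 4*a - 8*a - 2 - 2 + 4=2*a^3 + 5*a^2 - 3*a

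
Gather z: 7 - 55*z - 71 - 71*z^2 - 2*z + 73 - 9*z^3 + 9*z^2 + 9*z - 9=-9*z^3 - 62*z^2 - 48*z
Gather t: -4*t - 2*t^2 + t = -2*t^2 - 3*t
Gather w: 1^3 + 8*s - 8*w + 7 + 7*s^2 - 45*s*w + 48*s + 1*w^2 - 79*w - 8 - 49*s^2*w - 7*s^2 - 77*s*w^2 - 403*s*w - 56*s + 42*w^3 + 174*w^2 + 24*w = 42*w^3 + w^2*(175 - 77*s) + w*(-49*s^2 - 448*s - 63)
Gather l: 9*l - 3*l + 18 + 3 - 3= 6*l + 18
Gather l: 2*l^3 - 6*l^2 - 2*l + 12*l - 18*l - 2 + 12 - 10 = 2*l^3 - 6*l^2 - 8*l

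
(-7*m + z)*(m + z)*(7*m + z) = -49*m^3 - 49*m^2*z + m*z^2 + z^3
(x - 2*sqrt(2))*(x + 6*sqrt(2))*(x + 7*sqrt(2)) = x^3 + 11*sqrt(2)*x^2 + 32*x - 168*sqrt(2)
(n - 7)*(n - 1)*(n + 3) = n^3 - 5*n^2 - 17*n + 21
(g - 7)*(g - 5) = g^2 - 12*g + 35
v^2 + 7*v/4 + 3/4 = (v + 3/4)*(v + 1)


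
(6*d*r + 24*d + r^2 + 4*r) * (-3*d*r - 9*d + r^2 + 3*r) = -18*d^2*r^2 - 126*d^2*r - 216*d^2 + 3*d*r^3 + 21*d*r^2 + 36*d*r + r^4 + 7*r^3 + 12*r^2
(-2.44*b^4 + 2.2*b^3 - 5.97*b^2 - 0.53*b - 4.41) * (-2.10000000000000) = 5.124*b^4 - 4.62*b^3 + 12.537*b^2 + 1.113*b + 9.261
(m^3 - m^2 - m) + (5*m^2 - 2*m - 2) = m^3 + 4*m^2 - 3*m - 2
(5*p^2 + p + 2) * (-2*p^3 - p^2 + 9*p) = -10*p^5 - 7*p^4 + 40*p^3 + 7*p^2 + 18*p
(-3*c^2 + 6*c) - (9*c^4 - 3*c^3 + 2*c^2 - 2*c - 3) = -9*c^4 + 3*c^3 - 5*c^2 + 8*c + 3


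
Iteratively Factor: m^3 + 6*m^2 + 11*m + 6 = (m + 2)*(m^2 + 4*m + 3) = (m + 2)*(m + 3)*(m + 1)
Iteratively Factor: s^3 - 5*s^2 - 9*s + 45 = (s + 3)*(s^2 - 8*s + 15) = (s - 5)*(s + 3)*(s - 3)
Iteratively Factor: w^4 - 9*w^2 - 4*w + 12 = (w - 3)*(w^3 + 3*w^2 - 4) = (w - 3)*(w + 2)*(w^2 + w - 2) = (w - 3)*(w - 1)*(w + 2)*(w + 2)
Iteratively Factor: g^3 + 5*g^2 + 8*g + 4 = (g + 2)*(g^2 + 3*g + 2) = (g + 1)*(g + 2)*(g + 2)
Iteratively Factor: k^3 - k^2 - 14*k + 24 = (k - 3)*(k^2 + 2*k - 8) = (k - 3)*(k + 4)*(k - 2)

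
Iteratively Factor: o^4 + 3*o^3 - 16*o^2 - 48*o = (o - 4)*(o^3 + 7*o^2 + 12*o) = (o - 4)*(o + 3)*(o^2 + 4*o) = (o - 4)*(o + 3)*(o + 4)*(o)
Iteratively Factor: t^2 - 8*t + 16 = (t - 4)*(t - 4)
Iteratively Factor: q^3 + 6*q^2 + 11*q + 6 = (q + 3)*(q^2 + 3*q + 2) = (q + 2)*(q + 3)*(q + 1)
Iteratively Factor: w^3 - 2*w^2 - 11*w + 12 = (w - 4)*(w^2 + 2*w - 3) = (w - 4)*(w - 1)*(w + 3)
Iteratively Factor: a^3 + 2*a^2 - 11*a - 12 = (a - 3)*(a^2 + 5*a + 4) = (a - 3)*(a + 1)*(a + 4)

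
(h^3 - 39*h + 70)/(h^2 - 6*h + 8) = (h^2 + 2*h - 35)/(h - 4)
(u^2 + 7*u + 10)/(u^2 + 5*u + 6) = (u + 5)/(u + 3)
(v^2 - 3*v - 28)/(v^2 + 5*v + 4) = (v - 7)/(v + 1)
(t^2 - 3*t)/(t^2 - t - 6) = t/(t + 2)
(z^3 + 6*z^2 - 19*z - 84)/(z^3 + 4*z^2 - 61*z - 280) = (z^2 - z - 12)/(z^2 - 3*z - 40)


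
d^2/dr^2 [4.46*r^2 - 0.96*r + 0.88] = 8.92000000000000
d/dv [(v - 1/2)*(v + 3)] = 2*v + 5/2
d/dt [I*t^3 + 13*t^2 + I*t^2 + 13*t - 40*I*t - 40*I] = 3*I*t^2 + 2*t*(13 + I) + 13 - 40*I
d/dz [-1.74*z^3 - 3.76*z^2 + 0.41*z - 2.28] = -5.22*z^2 - 7.52*z + 0.41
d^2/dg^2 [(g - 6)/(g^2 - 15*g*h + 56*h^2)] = 2*((g - 6)*(2*g - 15*h)^2 + 3*(-g + 5*h + 2)*(g^2 - 15*g*h + 56*h^2))/(g^2 - 15*g*h + 56*h^2)^3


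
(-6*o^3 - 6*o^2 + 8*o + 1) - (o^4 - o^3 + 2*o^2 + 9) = -o^4 - 5*o^3 - 8*o^2 + 8*o - 8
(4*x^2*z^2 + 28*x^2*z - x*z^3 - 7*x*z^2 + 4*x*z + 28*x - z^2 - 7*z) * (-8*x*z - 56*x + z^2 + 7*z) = -32*x^3*z^3 - 448*x^3*z^2 - 1568*x^3*z + 12*x^2*z^4 + 168*x^2*z^3 + 556*x^2*z^2 - 448*x^2*z - 1568*x^2 - x*z^5 - 14*x*z^4 - 37*x*z^3 + 168*x*z^2 + 588*x*z - z^4 - 14*z^3 - 49*z^2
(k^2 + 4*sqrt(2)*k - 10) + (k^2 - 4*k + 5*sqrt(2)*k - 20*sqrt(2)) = 2*k^2 - 4*k + 9*sqrt(2)*k - 20*sqrt(2) - 10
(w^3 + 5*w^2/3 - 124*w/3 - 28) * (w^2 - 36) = w^5 + 5*w^4/3 - 232*w^3/3 - 88*w^2 + 1488*w + 1008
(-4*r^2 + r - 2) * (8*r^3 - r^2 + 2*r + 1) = -32*r^5 + 12*r^4 - 25*r^3 - 3*r - 2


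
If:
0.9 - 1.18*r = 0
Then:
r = 0.76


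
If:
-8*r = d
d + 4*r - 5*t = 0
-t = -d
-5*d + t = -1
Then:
No Solution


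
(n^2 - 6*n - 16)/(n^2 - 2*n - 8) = (n - 8)/(n - 4)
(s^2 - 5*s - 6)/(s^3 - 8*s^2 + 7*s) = (s^2 - 5*s - 6)/(s*(s^2 - 8*s + 7))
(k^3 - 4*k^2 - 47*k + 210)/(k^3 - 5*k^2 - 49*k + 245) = (k - 6)/(k - 7)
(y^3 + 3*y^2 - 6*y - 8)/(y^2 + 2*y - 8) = y + 1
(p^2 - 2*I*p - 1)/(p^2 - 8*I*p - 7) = (p - I)/(p - 7*I)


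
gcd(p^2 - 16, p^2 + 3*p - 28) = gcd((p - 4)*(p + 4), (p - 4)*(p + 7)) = p - 4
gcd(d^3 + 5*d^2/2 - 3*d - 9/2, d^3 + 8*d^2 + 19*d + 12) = d^2 + 4*d + 3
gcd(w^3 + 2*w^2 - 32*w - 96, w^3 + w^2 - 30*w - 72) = w^2 - 2*w - 24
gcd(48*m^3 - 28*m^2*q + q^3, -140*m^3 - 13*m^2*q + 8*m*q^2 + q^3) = -4*m + q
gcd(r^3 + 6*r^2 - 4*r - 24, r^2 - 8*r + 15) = 1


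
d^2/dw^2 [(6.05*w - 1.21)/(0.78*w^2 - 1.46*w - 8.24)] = ((19.5536 - 28.314*w)*(-0.78*w^2 + 1.46*w + 8.24) - (1.56*w - 1.46)*(3.12*w - 2.92)*(6.05*w - 1.21))/(-0.78*w^2 + 1.46*w + 8.24)^3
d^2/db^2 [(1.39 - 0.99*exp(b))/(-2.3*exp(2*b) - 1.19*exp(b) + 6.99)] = (5.2371*exp(4*b) - 32.12203*exp(3*b) + 84.08409*exp(2*b) - 83.12158*exp(b) + 36.80934)*exp(b)/(12.167*exp(6*b) + 18.8853*exp(5*b) - 101.16021*exp(4*b) - 113.104621*exp(3*b) + 307.439073*exp(2*b) + 174.430557*exp(b) - 341.532099)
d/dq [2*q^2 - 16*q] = 4*q - 16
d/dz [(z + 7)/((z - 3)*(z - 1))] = (-z^2 - 14*z + 31)/(z^4 - 8*z^3 + 22*z^2 - 24*z + 9)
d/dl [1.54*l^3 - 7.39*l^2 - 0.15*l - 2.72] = 4.62*l^2 - 14.78*l - 0.15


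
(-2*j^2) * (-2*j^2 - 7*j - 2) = 4*j^4 + 14*j^3 + 4*j^2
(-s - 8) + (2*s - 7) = s - 15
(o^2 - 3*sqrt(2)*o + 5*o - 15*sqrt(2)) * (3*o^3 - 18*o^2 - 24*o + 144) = 3*o^5 - 9*sqrt(2)*o^4 - 3*o^4 - 114*o^3 + 9*sqrt(2)*o^3 + 24*o^2 + 342*sqrt(2)*o^2 - 72*sqrt(2)*o + 720*o - 2160*sqrt(2)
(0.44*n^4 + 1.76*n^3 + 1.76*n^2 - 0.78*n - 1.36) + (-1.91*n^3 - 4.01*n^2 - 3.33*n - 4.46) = 0.44*n^4 - 0.15*n^3 - 2.25*n^2 - 4.11*n - 5.82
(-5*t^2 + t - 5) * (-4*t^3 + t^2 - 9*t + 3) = 20*t^5 - 9*t^4 + 66*t^3 - 29*t^2 + 48*t - 15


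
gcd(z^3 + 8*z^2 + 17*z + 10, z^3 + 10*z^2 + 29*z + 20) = z^2 + 6*z + 5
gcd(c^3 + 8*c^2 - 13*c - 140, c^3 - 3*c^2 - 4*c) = c - 4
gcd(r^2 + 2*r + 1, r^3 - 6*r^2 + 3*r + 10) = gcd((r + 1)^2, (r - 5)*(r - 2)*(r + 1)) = r + 1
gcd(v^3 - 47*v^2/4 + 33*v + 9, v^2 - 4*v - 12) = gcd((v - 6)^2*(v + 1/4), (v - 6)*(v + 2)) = v - 6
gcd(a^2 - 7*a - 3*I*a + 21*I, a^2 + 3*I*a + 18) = a - 3*I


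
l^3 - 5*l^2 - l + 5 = (l - 5)*(l - 1)*(l + 1)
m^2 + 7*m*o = m*(m + 7*o)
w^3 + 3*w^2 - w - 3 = (w - 1)*(w + 1)*(w + 3)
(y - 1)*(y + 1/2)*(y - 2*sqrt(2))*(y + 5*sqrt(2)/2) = y^4 - y^3/2 + sqrt(2)*y^3/2 - 21*y^2/2 - sqrt(2)*y^2/4 - sqrt(2)*y/4 + 5*y + 5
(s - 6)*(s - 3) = s^2 - 9*s + 18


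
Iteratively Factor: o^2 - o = (o)*(o - 1)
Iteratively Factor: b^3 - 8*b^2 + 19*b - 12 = (b - 4)*(b^2 - 4*b + 3) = (b - 4)*(b - 3)*(b - 1)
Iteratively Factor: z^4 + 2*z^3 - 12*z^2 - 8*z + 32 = (z - 2)*(z^3 + 4*z^2 - 4*z - 16) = (z - 2)*(z + 4)*(z^2 - 4) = (z - 2)*(z + 2)*(z + 4)*(z - 2)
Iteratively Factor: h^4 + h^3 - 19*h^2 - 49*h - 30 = (h + 1)*(h^3 - 19*h - 30) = (h + 1)*(h + 2)*(h^2 - 2*h - 15) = (h - 5)*(h + 1)*(h + 2)*(h + 3)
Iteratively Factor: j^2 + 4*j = (j + 4)*(j)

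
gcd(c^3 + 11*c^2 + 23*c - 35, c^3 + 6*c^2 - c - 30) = c + 5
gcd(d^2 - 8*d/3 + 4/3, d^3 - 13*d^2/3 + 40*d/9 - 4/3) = d - 2/3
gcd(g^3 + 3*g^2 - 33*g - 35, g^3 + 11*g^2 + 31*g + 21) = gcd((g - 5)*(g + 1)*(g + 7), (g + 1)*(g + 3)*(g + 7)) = g^2 + 8*g + 7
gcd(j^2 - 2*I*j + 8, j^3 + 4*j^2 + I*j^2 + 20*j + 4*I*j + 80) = j - 4*I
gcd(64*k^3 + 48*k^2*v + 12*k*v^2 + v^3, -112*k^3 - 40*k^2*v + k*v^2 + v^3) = 16*k^2 + 8*k*v + v^2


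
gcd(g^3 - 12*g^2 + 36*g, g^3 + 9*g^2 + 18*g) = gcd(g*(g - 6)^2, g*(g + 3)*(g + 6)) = g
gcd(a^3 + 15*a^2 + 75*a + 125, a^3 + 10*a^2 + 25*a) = a^2 + 10*a + 25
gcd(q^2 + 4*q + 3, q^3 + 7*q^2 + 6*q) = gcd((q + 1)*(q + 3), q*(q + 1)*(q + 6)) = q + 1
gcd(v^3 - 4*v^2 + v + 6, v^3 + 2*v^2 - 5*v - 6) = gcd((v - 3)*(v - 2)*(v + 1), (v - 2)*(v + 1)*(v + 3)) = v^2 - v - 2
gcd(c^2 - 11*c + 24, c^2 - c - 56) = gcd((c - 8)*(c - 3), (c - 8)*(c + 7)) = c - 8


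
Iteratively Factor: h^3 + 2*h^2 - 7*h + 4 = (h + 4)*(h^2 - 2*h + 1) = (h - 1)*(h + 4)*(h - 1)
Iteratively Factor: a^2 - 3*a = (a - 3)*(a)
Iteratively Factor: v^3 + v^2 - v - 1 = (v + 1)*(v^2 - 1) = (v - 1)*(v + 1)*(v + 1)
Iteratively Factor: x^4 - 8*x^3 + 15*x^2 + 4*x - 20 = (x - 2)*(x^3 - 6*x^2 + 3*x + 10) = (x - 5)*(x - 2)*(x^2 - x - 2) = (x - 5)*(x - 2)*(x + 1)*(x - 2)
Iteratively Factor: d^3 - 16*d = (d + 4)*(d^2 - 4*d) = (d - 4)*(d + 4)*(d)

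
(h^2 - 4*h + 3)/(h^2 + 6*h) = (h^2 - 4*h + 3)/(h*(h + 6))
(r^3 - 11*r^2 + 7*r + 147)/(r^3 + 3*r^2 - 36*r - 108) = (r^2 - 14*r + 49)/(r^2 - 36)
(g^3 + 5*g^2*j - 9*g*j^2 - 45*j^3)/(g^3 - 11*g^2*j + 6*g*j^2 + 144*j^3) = (g^2 + 2*g*j - 15*j^2)/(g^2 - 14*g*j + 48*j^2)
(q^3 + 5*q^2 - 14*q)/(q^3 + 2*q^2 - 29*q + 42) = q/(q - 3)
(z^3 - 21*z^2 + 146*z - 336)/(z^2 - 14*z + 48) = z - 7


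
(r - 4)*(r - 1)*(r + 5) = r^3 - 21*r + 20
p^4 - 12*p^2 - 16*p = p*(p - 4)*(p + 2)^2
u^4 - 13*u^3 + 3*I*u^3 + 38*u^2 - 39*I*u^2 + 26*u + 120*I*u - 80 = (u - 8)*(u - 5)*(u + I)*(u + 2*I)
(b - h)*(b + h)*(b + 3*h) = b^3 + 3*b^2*h - b*h^2 - 3*h^3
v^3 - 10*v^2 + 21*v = v*(v - 7)*(v - 3)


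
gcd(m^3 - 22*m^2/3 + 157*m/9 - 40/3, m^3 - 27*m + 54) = m - 3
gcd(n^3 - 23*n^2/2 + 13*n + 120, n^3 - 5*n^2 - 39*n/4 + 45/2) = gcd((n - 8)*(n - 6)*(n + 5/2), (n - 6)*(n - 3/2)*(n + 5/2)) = n^2 - 7*n/2 - 15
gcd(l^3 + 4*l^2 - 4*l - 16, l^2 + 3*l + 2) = l + 2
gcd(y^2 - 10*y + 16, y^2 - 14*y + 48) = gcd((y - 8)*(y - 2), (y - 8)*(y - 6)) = y - 8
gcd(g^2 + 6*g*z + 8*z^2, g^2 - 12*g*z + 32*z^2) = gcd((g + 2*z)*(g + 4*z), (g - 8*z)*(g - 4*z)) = 1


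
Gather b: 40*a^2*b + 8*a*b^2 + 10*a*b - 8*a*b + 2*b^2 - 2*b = b^2*(8*a + 2) + b*(40*a^2 + 2*a - 2)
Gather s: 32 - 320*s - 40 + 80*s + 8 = -240*s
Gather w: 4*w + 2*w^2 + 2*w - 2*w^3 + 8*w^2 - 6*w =-2*w^3 + 10*w^2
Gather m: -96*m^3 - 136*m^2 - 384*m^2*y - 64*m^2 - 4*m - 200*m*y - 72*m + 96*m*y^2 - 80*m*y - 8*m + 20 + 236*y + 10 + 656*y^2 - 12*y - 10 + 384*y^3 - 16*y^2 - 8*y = -96*m^3 + m^2*(-384*y - 200) + m*(96*y^2 - 280*y - 84) + 384*y^3 + 640*y^2 + 216*y + 20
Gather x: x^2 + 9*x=x^2 + 9*x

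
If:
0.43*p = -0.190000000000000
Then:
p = -0.44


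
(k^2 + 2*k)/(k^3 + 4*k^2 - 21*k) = (k + 2)/(k^2 + 4*k - 21)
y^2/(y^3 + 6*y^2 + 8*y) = y/(y^2 + 6*y + 8)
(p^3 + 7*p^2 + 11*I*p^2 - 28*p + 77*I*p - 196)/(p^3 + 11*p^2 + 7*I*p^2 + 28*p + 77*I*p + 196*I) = (p + 4*I)/(p + 4)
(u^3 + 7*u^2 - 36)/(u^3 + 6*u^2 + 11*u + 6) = (u^2 + 4*u - 12)/(u^2 + 3*u + 2)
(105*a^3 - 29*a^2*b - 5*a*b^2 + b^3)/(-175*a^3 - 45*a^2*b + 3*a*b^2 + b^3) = (-3*a + b)/(5*a + b)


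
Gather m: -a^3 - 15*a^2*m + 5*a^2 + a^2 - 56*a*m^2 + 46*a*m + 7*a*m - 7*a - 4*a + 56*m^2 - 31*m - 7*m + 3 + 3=-a^3 + 6*a^2 - 11*a + m^2*(56 - 56*a) + m*(-15*a^2 + 53*a - 38) + 6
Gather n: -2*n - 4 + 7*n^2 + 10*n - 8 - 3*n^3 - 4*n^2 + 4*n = -3*n^3 + 3*n^2 + 12*n - 12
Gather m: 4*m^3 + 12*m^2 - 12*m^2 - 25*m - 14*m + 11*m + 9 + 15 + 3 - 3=4*m^3 - 28*m + 24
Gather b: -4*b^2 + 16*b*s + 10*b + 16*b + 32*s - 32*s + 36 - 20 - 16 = -4*b^2 + b*(16*s + 26)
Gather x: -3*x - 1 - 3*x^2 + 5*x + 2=-3*x^2 + 2*x + 1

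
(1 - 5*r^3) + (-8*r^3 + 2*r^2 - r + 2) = -13*r^3 + 2*r^2 - r + 3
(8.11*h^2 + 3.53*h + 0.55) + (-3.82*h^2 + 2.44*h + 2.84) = 4.29*h^2 + 5.97*h + 3.39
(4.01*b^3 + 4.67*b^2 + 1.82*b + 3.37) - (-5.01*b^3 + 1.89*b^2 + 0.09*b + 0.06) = 9.02*b^3 + 2.78*b^2 + 1.73*b + 3.31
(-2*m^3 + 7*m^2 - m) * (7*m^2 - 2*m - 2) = -14*m^5 + 53*m^4 - 17*m^3 - 12*m^2 + 2*m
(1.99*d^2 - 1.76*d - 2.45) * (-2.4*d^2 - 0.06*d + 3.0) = -4.776*d^4 + 4.1046*d^3 + 11.9556*d^2 - 5.133*d - 7.35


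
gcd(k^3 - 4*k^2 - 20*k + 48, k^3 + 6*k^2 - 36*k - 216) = k - 6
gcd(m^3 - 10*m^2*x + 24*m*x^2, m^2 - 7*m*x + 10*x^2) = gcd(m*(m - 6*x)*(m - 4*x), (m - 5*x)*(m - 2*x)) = 1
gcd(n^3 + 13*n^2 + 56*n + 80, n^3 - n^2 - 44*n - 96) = n + 4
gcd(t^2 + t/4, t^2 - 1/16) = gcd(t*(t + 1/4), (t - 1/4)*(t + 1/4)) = t + 1/4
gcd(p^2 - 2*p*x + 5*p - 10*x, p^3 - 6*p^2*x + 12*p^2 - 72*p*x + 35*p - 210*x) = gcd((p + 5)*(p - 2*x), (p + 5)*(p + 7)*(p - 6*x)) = p + 5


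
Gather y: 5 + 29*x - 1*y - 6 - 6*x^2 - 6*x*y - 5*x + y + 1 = -6*x^2 - 6*x*y + 24*x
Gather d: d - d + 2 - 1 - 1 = 0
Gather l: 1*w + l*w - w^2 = l*w - w^2 + w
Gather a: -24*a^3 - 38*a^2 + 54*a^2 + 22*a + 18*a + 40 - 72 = -24*a^3 + 16*a^2 + 40*a - 32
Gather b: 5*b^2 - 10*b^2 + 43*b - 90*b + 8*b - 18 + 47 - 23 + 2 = -5*b^2 - 39*b + 8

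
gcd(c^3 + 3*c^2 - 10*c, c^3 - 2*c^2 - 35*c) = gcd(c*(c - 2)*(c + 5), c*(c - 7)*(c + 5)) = c^2 + 5*c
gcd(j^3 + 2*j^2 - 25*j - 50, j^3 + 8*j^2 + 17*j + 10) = j^2 + 7*j + 10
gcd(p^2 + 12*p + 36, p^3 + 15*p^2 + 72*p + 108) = p^2 + 12*p + 36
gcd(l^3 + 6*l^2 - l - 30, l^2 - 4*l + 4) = l - 2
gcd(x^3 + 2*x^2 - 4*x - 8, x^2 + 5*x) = 1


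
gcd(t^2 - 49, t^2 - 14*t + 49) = t - 7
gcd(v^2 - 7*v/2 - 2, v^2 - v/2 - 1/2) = v + 1/2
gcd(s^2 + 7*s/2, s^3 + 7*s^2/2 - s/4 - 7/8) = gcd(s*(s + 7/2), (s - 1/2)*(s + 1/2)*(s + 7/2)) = s + 7/2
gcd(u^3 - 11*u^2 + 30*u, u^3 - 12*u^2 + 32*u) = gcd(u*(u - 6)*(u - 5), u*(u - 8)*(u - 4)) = u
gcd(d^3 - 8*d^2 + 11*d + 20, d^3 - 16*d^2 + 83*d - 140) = d^2 - 9*d + 20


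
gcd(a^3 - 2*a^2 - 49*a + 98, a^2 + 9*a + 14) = a + 7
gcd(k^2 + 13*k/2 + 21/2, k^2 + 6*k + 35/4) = k + 7/2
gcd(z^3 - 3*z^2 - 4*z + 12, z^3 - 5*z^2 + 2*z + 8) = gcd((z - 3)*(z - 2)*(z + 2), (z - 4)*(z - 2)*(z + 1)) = z - 2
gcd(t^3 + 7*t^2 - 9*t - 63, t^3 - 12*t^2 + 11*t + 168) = t + 3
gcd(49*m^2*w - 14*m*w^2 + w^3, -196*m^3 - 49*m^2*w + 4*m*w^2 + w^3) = -7*m + w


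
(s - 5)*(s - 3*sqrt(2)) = s^2 - 5*s - 3*sqrt(2)*s + 15*sqrt(2)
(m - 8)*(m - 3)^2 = m^3 - 14*m^2 + 57*m - 72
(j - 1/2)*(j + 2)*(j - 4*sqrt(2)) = j^3 - 4*sqrt(2)*j^2 + 3*j^2/2 - 6*sqrt(2)*j - j + 4*sqrt(2)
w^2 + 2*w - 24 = (w - 4)*(w + 6)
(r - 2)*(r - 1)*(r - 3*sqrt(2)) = r^3 - 3*sqrt(2)*r^2 - 3*r^2 + 2*r + 9*sqrt(2)*r - 6*sqrt(2)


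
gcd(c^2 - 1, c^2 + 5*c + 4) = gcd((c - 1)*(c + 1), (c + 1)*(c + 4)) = c + 1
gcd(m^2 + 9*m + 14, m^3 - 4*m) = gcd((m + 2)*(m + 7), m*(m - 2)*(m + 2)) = m + 2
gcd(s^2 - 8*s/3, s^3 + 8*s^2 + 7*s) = s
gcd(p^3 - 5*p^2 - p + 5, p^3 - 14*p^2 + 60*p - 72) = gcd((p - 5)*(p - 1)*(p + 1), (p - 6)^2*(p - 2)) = 1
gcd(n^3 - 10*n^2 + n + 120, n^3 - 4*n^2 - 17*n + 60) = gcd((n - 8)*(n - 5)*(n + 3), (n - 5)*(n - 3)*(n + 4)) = n - 5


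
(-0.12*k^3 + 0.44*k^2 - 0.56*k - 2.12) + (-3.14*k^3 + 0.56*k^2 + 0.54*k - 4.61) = -3.26*k^3 + 1.0*k^2 - 0.02*k - 6.73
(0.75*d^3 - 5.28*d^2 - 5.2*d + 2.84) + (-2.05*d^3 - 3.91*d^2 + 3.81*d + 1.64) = -1.3*d^3 - 9.19*d^2 - 1.39*d + 4.48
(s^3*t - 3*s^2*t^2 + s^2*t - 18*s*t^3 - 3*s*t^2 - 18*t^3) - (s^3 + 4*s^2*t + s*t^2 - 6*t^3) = s^3*t - s^3 - 3*s^2*t^2 - 3*s^2*t - 18*s*t^3 - 4*s*t^2 - 12*t^3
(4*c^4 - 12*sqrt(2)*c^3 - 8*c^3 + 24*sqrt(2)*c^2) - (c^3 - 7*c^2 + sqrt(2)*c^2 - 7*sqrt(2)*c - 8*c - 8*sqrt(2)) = 4*c^4 - 12*sqrt(2)*c^3 - 9*c^3 + 7*c^2 + 23*sqrt(2)*c^2 + 8*c + 7*sqrt(2)*c + 8*sqrt(2)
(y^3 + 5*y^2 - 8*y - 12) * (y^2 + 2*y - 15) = y^5 + 7*y^4 - 13*y^3 - 103*y^2 + 96*y + 180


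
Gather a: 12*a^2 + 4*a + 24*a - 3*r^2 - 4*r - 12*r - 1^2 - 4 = 12*a^2 + 28*a - 3*r^2 - 16*r - 5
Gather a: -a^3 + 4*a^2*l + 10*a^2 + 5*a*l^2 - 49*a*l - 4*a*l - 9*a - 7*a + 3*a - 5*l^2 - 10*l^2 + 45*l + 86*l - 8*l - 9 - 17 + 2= -a^3 + a^2*(4*l + 10) + a*(5*l^2 - 53*l - 13) - 15*l^2 + 123*l - 24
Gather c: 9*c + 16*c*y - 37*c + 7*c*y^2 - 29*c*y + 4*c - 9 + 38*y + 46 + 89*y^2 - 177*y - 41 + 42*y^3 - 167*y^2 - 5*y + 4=c*(7*y^2 - 13*y - 24) + 42*y^3 - 78*y^2 - 144*y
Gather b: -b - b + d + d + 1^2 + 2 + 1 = -2*b + 2*d + 4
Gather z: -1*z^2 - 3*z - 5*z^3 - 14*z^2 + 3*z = -5*z^3 - 15*z^2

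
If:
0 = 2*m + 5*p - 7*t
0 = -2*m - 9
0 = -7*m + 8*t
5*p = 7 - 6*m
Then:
No Solution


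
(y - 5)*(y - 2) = y^2 - 7*y + 10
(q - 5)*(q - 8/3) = q^2 - 23*q/3 + 40/3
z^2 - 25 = (z - 5)*(z + 5)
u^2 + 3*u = u*(u + 3)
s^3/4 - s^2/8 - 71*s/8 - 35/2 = (s/4 + 1)*(s - 7)*(s + 5/2)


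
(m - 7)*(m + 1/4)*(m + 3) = m^3 - 15*m^2/4 - 22*m - 21/4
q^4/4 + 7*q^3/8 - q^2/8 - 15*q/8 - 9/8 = (q/4 + 1/4)*(q - 3/2)*(q + 1)*(q + 3)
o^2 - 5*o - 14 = (o - 7)*(o + 2)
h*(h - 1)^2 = h^3 - 2*h^2 + h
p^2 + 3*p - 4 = (p - 1)*(p + 4)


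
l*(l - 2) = l^2 - 2*l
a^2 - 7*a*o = a*(a - 7*o)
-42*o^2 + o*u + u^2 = (-6*o + u)*(7*o + u)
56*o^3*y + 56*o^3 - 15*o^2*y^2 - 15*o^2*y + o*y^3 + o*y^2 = (-8*o + y)*(-7*o + y)*(o*y + o)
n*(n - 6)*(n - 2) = n^3 - 8*n^2 + 12*n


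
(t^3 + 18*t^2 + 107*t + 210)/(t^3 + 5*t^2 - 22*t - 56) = (t^2 + 11*t + 30)/(t^2 - 2*t - 8)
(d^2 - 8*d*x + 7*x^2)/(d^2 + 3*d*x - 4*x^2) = (d - 7*x)/(d + 4*x)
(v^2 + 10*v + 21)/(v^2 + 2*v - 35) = (v + 3)/(v - 5)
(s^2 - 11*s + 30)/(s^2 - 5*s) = (s - 6)/s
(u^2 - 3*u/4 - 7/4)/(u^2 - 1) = (u - 7/4)/(u - 1)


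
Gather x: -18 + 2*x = 2*x - 18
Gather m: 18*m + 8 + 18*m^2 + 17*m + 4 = 18*m^2 + 35*m + 12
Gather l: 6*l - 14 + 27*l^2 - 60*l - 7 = 27*l^2 - 54*l - 21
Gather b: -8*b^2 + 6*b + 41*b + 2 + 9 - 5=-8*b^2 + 47*b + 6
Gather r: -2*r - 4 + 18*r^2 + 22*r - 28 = 18*r^2 + 20*r - 32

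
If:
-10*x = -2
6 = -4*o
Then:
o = -3/2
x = 1/5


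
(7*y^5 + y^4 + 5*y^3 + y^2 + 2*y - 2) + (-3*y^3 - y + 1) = 7*y^5 + y^4 + 2*y^3 + y^2 + y - 1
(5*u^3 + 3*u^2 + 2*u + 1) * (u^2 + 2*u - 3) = 5*u^5 + 13*u^4 - 7*u^3 - 4*u^2 - 4*u - 3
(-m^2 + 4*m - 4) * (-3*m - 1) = 3*m^3 - 11*m^2 + 8*m + 4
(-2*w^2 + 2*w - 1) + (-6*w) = -2*w^2 - 4*w - 1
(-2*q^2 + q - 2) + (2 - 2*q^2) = -4*q^2 + q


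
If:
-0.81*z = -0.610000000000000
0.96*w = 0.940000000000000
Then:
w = 0.98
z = 0.75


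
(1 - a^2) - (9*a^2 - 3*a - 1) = -10*a^2 + 3*a + 2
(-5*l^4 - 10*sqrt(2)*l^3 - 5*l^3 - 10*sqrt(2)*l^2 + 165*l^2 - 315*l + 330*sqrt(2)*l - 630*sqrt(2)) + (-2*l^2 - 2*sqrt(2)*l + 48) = -5*l^4 - 10*sqrt(2)*l^3 - 5*l^3 - 10*sqrt(2)*l^2 + 163*l^2 - 315*l + 328*sqrt(2)*l - 630*sqrt(2) + 48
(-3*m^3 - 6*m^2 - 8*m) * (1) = -3*m^3 - 6*m^2 - 8*m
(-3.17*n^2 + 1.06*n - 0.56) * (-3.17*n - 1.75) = 10.0489*n^3 + 2.1873*n^2 - 0.0797999999999999*n + 0.98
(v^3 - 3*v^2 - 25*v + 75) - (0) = v^3 - 3*v^2 - 25*v + 75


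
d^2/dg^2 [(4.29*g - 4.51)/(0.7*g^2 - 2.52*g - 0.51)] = ((27.9356 - 18.018*g)*(-0.7*g^2 + 2.52*g + 0.51) - (1.4*g - 2.52)*(2.8*g - 5.04)*(4.29*g - 4.51))/(-0.7*g^2 + 2.52*g + 0.51)^3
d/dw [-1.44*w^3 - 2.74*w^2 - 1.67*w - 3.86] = -4.32*w^2 - 5.48*w - 1.67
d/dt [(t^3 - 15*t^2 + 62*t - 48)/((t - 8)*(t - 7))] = (t^2 - 14*t + 43)/(t^2 - 14*t + 49)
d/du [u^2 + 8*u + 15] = 2*u + 8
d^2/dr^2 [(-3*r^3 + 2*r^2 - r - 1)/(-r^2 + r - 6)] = 2*(-16*r^3 - 15*r^2 + 303*r - 71)/(r^6 - 3*r^5 + 21*r^4 - 37*r^3 + 126*r^2 - 108*r + 216)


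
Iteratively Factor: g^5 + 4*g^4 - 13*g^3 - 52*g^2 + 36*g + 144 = (g - 2)*(g^4 + 6*g^3 - g^2 - 54*g - 72) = (g - 2)*(g + 2)*(g^3 + 4*g^2 - 9*g - 36) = (g - 2)*(g + 2)*(g + 3)*(g^2 + g - 12) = (g - 2)*(g + 2)*(g + 3)*(g + 4)*(g - 3)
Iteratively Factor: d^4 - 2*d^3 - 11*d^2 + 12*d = (d - 4)*(d^3 + 2*d^2 - 3*d) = (d - 4)*(d - 1)*(d^2 + 3*d) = d*(d - 4)*(d - 1)*(d + 3)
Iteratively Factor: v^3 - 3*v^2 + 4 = (v + 1)*(v^2 - 4*v + 4) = (v - 2)*(v + 1)*(v - 2)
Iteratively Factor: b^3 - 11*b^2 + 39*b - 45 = (b - 3)*(b^2 - 8*b + 15) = (b - 5)*(b - 3)*(b - 3)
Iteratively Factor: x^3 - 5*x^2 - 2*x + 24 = (x - 3)*(x^2 - 2*x - 8) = (x - 3)*(x + 2)*(x - 4)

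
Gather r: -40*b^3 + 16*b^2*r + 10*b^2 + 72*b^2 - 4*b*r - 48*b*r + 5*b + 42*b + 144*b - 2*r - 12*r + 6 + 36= -40*b^3 + 82*b^2 + 191*b + r*(16*b^2 - 52*b - 14) + 42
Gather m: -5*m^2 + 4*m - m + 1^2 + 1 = -5*m^2 + 3*m + 2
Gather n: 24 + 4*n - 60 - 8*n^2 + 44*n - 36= -8*n^2 + 48*n - 72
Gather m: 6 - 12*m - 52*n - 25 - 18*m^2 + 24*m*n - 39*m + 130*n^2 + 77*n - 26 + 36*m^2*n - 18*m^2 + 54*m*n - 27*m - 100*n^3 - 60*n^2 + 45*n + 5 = m^2*(36*n - 36) + m*(78*n - 78) - 100*n^3 + 70*n^2 + 70*n - 40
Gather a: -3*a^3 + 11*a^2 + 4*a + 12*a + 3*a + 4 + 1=-3*a^3 + 11*a^2 + 19*a + 5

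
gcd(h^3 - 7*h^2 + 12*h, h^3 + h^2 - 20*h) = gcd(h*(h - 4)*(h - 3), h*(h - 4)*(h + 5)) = h^2 - 4*h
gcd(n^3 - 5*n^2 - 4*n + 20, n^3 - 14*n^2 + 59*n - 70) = n^2 - 7*n + 10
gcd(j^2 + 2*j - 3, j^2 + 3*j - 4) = j - 1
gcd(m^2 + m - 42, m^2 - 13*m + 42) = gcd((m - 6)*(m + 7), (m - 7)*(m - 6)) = m - 6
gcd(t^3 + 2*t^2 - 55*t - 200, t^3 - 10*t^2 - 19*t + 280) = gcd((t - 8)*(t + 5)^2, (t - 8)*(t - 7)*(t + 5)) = t^2 - 3*t - 40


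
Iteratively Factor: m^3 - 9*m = (m - 3)*(m^2 + 3*m) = (m - 3)*(m + 3)*(m)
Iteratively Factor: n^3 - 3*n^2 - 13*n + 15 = (n + 3)*(n^2 - 6*n + 5) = (n - 1)*(n + 3)*(n - 5)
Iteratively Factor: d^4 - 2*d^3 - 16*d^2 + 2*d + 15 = (d + 3)*(d^3 - 5*d^2 - d + 5) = (d - 5)*(d + 3)*(d^2 - 1) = (d - 5)*(d + 1)*(d + 3)*(d - 1)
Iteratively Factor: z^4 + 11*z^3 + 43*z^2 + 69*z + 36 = (z + 3)*(z^3 + 8*z^2 + 19*z + 12) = (z + 3)^2*(z^2 + 5*z + 4) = (z + 3)^2*(z + 4)*(z + 1)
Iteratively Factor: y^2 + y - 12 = (y - 3)*(y + 4)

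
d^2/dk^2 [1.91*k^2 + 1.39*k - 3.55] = 3.82000000000000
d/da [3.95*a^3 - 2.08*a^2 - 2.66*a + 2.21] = 11.85*a^2 - 4.16*a - 2.66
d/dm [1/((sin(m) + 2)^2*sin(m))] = -(3*sin(m) + 2)*cos(m)/((sin(m) + 2)^3*sin(m)^2)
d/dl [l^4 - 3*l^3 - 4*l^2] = l*(4*l^2 - 9*l - 8)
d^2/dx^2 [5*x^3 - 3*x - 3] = 30*x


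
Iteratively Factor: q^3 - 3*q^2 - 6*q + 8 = (q - 4)*(q^2 + q - 2) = (q - 4)*(q + 2)*(q - 1)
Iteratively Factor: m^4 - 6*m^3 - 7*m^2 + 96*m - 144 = (m + 4)*(m^3 - 10*m^2 + 33*m - 36) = (m - 3)*(m + 4)*(m^2 - 7*m + 12) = (m - 3)^2*(m + 4)*(m - 4)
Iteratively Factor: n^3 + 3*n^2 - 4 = (n - 1)*(n^2 + 4*n + 4) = (n - 1)*(n + 2)*(n + 2)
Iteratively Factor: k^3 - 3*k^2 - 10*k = (k - 5)*(k^2 + 2*k) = k*(k - 5)*(k + 2)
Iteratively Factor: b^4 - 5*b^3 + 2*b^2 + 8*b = (b + 1)*(b^3 - 6*b^2 + 8*b) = (b - 2)*(b + 1)*(b^2 - 4*b) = (b - 4)*(b - 2)*(b + 1)*(b)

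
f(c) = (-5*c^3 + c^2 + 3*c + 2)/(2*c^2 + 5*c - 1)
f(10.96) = -21.86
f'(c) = (-4*c - 5)*(-5*c^3 + c^2 + 3*c + 2)/(2*c^2 + 5*c - 1)^2 + (-15*c^2 + 2*c + 3)/(2*c^2 + 5*c - 1) = (-10*c^4 - 50*c^3 + 14*c^2 - 10*c - 13)/(4*c^4 + 20*c^3 + 21*c^2 - 10*c + 1)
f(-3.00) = 68.50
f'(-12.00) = -2.31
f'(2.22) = -1.90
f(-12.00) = 38.55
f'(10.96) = -2.41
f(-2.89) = 97.57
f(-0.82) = -0.79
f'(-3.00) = 170.75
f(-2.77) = 217.09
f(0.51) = 1.51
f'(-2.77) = 2424.90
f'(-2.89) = 408.22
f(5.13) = -8.17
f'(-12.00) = -2.31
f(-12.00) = 38.55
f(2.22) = -2.06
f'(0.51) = -5.08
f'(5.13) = -2.24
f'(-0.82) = 1.96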